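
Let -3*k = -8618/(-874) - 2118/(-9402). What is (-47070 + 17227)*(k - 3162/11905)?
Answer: 2647589414420302/24456881985 ≈ 1.0826e+5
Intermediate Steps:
k = -6906464/2054337 (k = -(-8618/(-874) - 2118/(-9402))/3 = -(-8618*(-1/874) - 2118*(-1/9402))/3 = -(4309/437 + 353/1567)/3 = -⅓*6906464/684779 = -6906464/2054337 ≈ -3.3619)
(-47070 + 17227)*(k - 3162/11905) = (-47070 + 17227)*(-6906464/2054337 - 3162/11905) = -29843*(-6906464/2054337 - 3162*1/11905) = -29843*(-6906464/2054337 - 3162/11905) = -29843*(-88717267514/24456881985) = 2647589414420302/24456881985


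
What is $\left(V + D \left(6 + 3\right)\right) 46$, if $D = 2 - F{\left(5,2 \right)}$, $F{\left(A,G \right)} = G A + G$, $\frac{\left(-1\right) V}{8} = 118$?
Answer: $-47564$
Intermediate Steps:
$V = -944$ ($V = \left(-8\right) 118 = -944$)
$F{\left(A,G \right)} = G + A G$ ($F{\left(A,G \right)} = A G + G = G + A G$)
$D = -10$ ($D = 2 - 2 \left(1 + 5\right) = 2 - 2 \cdot 6 = 2 - 12 = -10$)
$\left(V + D \left(6 + 3\right)\right) 46 = \left(-944 - 10 \left(6 + 3\right)\right) 46 = \left(-944 - 90\right) 46 = \left(-1034\right) 46 = -47564$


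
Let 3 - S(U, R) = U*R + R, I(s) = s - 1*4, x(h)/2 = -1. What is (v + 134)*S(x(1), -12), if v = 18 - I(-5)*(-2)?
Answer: -1206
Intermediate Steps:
x(h) = -2 (x(h) = 2*(-1) = -2)
I(s) = -4 + s (I(s) = s - 4 = -4 + s)
v = 0 (v = 18 - (-4 - 5)*(-2) = 18 - (-9)*(-2) = 18 - 1*18 = 18 - 18 = 0)
S(U, R) = 3 - R - R*U (S(U, R) = 3 - (U*R + R) = 3 - (R*U + R) = 3 - (R + R*U) = 3 + (-R - R*U) = 3 - R - R*U)
(v + 134)*S(x(1), -12) = (0 + 134)*(3 - 1*(-12) - 1*(-12)*(-2)) = 134*(3 + 12 - 24) = 134*(-9) = -1206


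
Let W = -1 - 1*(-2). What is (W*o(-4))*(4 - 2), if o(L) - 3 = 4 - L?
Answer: 22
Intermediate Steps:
o(L) = 7 - L (o(L) = 3 + (4 - L) = 7 - L)
W = 1 (W = -1 + 2 = 1)
(W*o(-4))*(4 - 2) = (1*(7 - 1*(-4)))*(4 - 2) = (1*(7 + 4))*2 = (1*11)*2 = 11*2 = 22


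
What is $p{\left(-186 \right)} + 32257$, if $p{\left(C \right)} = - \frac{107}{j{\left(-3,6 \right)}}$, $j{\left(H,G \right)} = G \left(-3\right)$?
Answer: $\frac{580733}{18} \approx 32263.0$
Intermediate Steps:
$j{\left(H,G \right)} = - 3 G$
$p{\left(C \right)} = \frac{107}{18}$ ($p{\left(C \right)} = - \frac{107}{\left(-3\right) 6} = - \frac{107}{-18} = \left(-107\right) \left(- \frac{1}{18}\right) = \frac{107}{18}$)
$p{\left(-186 \right)} + 32257 = \frac{107}{18} + 32257 = \frac{580733}{18}$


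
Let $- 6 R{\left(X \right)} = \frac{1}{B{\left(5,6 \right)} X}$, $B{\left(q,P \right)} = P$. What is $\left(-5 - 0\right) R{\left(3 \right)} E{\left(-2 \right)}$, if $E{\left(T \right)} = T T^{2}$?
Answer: $- \frac{10}{27} \approx -0.37037$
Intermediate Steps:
$E{\left(T \right)} = T^{3}$
$R{\left(X \right)} = - \frac{1}{36 X}$ ($R{\left(X \right)} = - \frac{1}{6 \cdot 6 X} = - \frac{\frac{1}{6} \frac{1}{X}}{6} = - \frac{1}{36 X}$)
$\left(-5 - 0\right) R{\left(3 \right)} E{\left(-2 \right)} = \left(-5 - 0\right) \left(- \frac{1}{36 \cdot 3}\right) \left(-2\right)^{3} = \left(-5 + 0\right) \left(\left(- \frac{1}{36}\right) \frac{1}{3}\right) \left(-8\right) = \left(-5\right) \left(- \frac{1}{108}\right) \left(-8\right) = \frac{5}{108} \left(-8\right) = - \frac{10}{27}$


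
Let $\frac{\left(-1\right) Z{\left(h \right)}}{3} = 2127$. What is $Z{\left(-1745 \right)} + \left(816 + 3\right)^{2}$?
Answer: $664380$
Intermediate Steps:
$Z{\left(h \right)} = -6381$ ($Z{\left(h \right)} = \left(-3\right) 2127 = -6381$)
$Z{\left(-1745 \right)} + \left(816 + 3\right)^{2} = -6381 + \left(816 + 3\right)^{2} = -6381 + 819^{2} = -6381 + 670761 = 664380$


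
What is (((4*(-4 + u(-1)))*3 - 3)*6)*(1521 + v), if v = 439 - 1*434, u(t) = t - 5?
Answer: -1126188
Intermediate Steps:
u(t) = -5 + t
v = 5 (v = 439 - 434 = 5)
(((4*(-4 + u(-1)))*3 - 3)*6)*(1521 + v) = (((4*(-4 + (-5 - 1)))*3 - 3)*6)*(1521 + 5) = (((4*(-4 - 6))*3 - 3)*6)*1526 = (((4*(-10))*3 - 3)*6)*1526 = ((-40*3 - 3)*6)*1526 = ((-120 - 3)*6)*1526 = -123*6*1526 = -738*1526 = -1126188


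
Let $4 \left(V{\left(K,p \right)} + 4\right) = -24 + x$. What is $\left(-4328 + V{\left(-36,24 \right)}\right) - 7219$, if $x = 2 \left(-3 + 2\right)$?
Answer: $- \frac{23115}{2} \approx -11558.0$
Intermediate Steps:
$x = -2$ ($x = 2 \left(-1\right) = -2$)
$V{\left(K,p \right)} = - \frac{21}{2}$ ($V{\left(K,p \right)} = -4 + \frac{-24 - 2}{4} = -4 + \frac{1}{4} \left(-26\right) = -4 - \frac{13}{2} = - \frac{21}{2}$)
$\left(-4328 + V{\left(-36,24 \right)}\right) - 7219 = \left(-4328 - \frac{21}{2}\right) - 7219 = - \frac{8677}{2} - 7219 = - \frac{23115}{2}$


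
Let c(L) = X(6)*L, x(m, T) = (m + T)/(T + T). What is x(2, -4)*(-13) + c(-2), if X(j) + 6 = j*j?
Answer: -253/4 ≈ -63.250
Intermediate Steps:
X(j) = -6 + j² (X(j) = -6 + j*j = -6 + j²)
x(m, T) = (T + m)/(2*T) (x(m, T) = (T + m)/((2*T)) = (T + m)*(1/(2*T)) = (T + m)/(2*T))
c(L) = 30*L (c(L) = (-6 + 6²)*L = (-6 + 36)*L = 30*L)
x(2, -4)*(-13) + c(-2) = ((½)*(-4 + 2)/(-4))*(-13) + 30*(-2) = ((½)*(-¼)*(-2))*(-13) - 60 = (¼)*(-13) - 60 = -13/4 - 60 = -253/4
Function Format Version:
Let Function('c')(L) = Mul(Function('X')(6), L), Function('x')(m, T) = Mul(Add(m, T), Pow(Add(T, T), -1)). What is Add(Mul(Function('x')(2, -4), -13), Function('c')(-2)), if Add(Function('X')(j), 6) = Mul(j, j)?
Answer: Rational(-253, 4) ≈ -63.250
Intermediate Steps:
Function('X')(j) = Add(-6, Pow(j, 2)) (Function('X')(j) = Add(-6, Mul(j, j)) = Add(-6, Pow(j, 2)))
Function('x')(m, T) = Mul(Rational(1, 2), Pow(T, -1), Add(T, m)) (Function('x')(m, T) = Mul(Add(T, m), Pow(Mul(2, T), -1)) = Mul(Add(T, m), Mul(Rational(1, 2), Pow(T, -1))) = Mul(Rational(1, 2), Pow(T, -1), Add(T, m)))
Function('c')(L) = Mul(30, L) (Function('c')(L) = Mul(Add(-6, Pow(6, 2)), L) = Mul(Add(-6, 36), L) = Mul(30, L))
Add(Mul(Function('x')(2, -4), -13), Function('c')(-2)) = Add(Mul(Mul(Rational(1, 2), Pow(-4, -1), Add(-4, 2)), -13), Mul(30, -2)) = Add(Mul(Mul(Rational(1, 2), Rational(-1, 4), -2), -13), -60) = Add(Mul(Rational(1, 4), -13), -60) = Add(Rational(-13, 4), -60) = Rational(-253, 4)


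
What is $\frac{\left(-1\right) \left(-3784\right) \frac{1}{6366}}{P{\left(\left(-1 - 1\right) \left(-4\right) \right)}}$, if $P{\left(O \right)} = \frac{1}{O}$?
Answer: $\frac{15136}{3183} \approx 4.7553$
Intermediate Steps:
$\frac{\left(-1\right) \left(-3784\right) \frac{1}{6366}}{P{\left(\left(-1 - 1\right) \left(-4\right) \right)}} = \frac{\left(-1\right) \left(-3784\right) \frac{1}{6366}}{\frac{1}{\left(-1 - 1\right) \left(-4\right)}} = \frac{3784 \cdot \frac{1}{6366}}{\frac{1}{\left(-2\right) \left(-4\right)}} = \frac{1892}{3183 \cdot \frac{1}{8}} = \frac{1892 \frac{1}{\frac{1}{8}}}{3183} = \frac{1892}{3183} \cdot 8 = \frac{15136}{3183}$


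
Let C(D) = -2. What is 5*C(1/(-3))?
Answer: -10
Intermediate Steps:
5*C(1/(-3)) = 5*(-2) = -10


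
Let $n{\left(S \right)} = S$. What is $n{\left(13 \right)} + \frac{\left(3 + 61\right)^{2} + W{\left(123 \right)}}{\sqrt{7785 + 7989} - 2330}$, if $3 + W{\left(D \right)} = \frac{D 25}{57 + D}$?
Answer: $\frac{364764863}{32478756} - \frac{49321 \sqrt{15774}}{64957512} \approx 11.136$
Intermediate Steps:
$W{\left(D \right)} = -3 + \frac{25 D}{57 + D}$ ($W{\left(D \right)} = -3 + \frac{D 25}{57 + D} = -3 + \frac{25 D}{57 + D}$)
$n{\left(13 \right)} + \frac{\left(3 + 61\right)^{2} + W{\left(123 \right)}}{\sqrt{7785 + 7989} - 2330} = 13 + \frac{\left(3 + 61\right)^{2} + \frac{-171 + 22 \cdot 123}{57 + 123}}{\sqrt{7785 + 7989} - 2330} = 13 + \frac{64^{2} + \frac{-171 + 2706}{180}}{\sqrt{15774} - 2330} = 13 + \frac{4096 + \frac{1}{180} \cdot 2535}{-2330 + \sqrt{15774}} = 13 + \frac{4096 + \frac{169}{12}}{-2330 + \sqrt{15774}} = 13 + \frac{49321}{12 \left(-2330 + \sqrt{15774}\right)}$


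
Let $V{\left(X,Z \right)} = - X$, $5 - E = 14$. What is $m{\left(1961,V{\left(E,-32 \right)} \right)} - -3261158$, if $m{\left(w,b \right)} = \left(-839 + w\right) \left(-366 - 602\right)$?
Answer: $2175062$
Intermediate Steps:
$E = -9$ ($E = 5 - 14 = -9$)
$m{\left(w,b \right)} = 812152 - 968 w$ ($m{\left(w,b \right)} = \left(-839 + w\right) \left(-968\right) = 812152 - 968 w$)
$m{\left(1961,V{\left(E,-32 \right)} \right)} - -3261158 = \left(812152 - 1898248\right) - -3261158 = \left(812152 - 1898248\right) + 3261158 = -1086096 + 3261158 = 2175062$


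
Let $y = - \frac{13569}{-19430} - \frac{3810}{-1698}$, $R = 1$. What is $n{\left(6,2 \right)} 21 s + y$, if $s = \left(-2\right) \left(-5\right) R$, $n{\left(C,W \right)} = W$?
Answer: $\frac{2325627877}{5498690} \approx 422.94$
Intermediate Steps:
$y = \frac{16178077}{5498690}$ ($y = \left(-13569\right) \left(- \frac{1}{19430}\right) - - \frac{635}{283} = \frac{13569}{19430} + \frac{635}{283} = \frac{16178077}{5498690} \approx 2.9422$)
$s = 10$ ($s = \left(-2\right) \left(-5\right) 1 = 10 \cdot 1 = 10$)
$n{\left(6,2 \right)} 21 s + y = 2 \cdot 21 \cdot 10 + \frac{16178077}{5498690} = 42 \cdot 10 + \frac{16178077}{5498690} = 420 + \frac{16178077}{5498690} = \frac{2325627877}{5498690}$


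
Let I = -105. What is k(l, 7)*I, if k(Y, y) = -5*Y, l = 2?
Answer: 1050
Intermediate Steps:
k(l, 7)*I = -5*2*(-105) = -10*(-105) = 1050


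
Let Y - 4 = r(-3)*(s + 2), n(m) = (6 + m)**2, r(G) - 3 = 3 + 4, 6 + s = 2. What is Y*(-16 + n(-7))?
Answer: 240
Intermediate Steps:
s = -4 (s = -6 + 2 = -4)
r(G) = 10 (r(G) = 3 + (3 + 4) = 3 + 7 = 10)
Y = -16 (Y = 4 + 10*(-4 + 2) = 4 + 10*(-2) = 4 - 20 = -16)
Y*(-16 + n(-7)) = -16*(-16 + (6 - 7)**2) = -16*(-16 + (-1)**2) = -16*(-16 + 1) = -16*(-15) = 240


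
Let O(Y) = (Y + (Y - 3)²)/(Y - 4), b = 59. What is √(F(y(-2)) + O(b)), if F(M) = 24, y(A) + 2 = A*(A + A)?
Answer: √9933/11 ≈ 9.0604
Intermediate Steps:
y(A) = -2 + 2*A² (y(A) = -2 + A*(A + A) = -2 + A*(2*A) = -2 + 2*A²)
O(Y) = (Y + (-3 + Y)²)/(-4 + Y)
√(F(y(-2)) + O(b)) = √(24 + (59 + (-3 + 59)²)/(-4 + 59)) = √(24 + (59 + 56²)/55) = √(24 + (59 + 3136)/55) = √(24 + (1/55)*3195) = √(24 + 639/11) = √(903/11) = √9933/11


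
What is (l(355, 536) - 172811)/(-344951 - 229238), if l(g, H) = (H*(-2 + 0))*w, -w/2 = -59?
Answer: 299307/574189 ≈ 0.52127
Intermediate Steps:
w = 118 (w = -2*(-59) = 118)
l(g, H) = -236*H (l(g, H) = (H*(-2 + 0))*118 = (H*(-2))*118 = -2*H*118 = -236*H)
(l(355, 536) - 172811)/(-344951 - 229238) = (-236*536 - 172811)/(-344951 - 229238) = (-126496 - 172811)/(-574189) = -299307*(-1/574189) = 299307/574189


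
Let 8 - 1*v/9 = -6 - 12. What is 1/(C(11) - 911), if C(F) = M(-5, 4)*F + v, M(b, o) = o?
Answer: -1/633 ≈ -0.0015798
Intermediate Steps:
v = 234 (v = 72 - 9*(-6 - 12) = 72 - 9*(-18) = 72 + 162 = 234)
C(F) = 234 + 4*F (C(F) = 4*F + 234 = 234 + 4*F)
1/(C(11) - 911) = 1/((234 + 4*11) - 911) = 1/((234 + 44) - 911) = 1/(278 - 911) = 1/(-633) = -1/633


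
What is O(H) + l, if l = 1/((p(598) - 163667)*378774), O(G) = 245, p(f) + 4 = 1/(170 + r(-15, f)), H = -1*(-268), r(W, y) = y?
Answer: 1944141839474707/7935272814183 ≈ 245.00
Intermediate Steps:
H = 268
p(f) = -4 + 1/(170 + f)
l = -128/7935272814183 (l = 1/((-679 - 4*598)/(170 + 598) - 163667*378774) = (1/378774)/((-679 - 2392)/768 - 163667) = (1/378774)/((1/768)*(-3071) - 163667) = (1/378774)/(-3071/768 - 163667) = (1/378774)/(-125699327/768) = -768/125699327*1/378774 = -128/7935272814183 ≈ -1.6131e-11)
O(H) + l = 245 - 128/7935272814183 = 1944141839474707/7935272814183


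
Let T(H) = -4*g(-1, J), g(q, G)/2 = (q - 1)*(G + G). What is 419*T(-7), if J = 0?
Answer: 0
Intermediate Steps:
g(q, G) = 4*G*(-1 + q) (g(q, G) = 2*((q - 1)*(G + G)) = 2*((-1 + q)*(2*G)) = 2*(2*G*(-1 + q)) = 4*G*(-1 + q))
T(H) = 0 (T(H) = -16*0*(-1 - 1) = -16*0*(-2) = -4*0 = 0)
419*T(-7) = 419*0 = 0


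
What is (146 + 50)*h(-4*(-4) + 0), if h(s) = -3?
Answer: -588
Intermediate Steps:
(146 + 50)*h(-4*(-4) + 0) = (146 + 50)*(-3) = 196*(-3) = -588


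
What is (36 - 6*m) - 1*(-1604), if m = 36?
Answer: 1424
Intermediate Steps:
(36 - 6*m) - 1*(-1604) = (36 - 6*36) - 1*(-1604) = (36 - 216) + 1604 = -180 + 1604 = 1424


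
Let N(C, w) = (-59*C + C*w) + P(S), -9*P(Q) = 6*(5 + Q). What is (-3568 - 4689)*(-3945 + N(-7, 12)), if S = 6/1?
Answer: 89753590/3 ≈ 2.9918e+7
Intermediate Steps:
S = 6 (S = 6*1 = 6)
P(Q) = -10/3 - 2*Q/3 (P(Q) = -2*(5 + Q)/3 = -(30 + 6*Q)/9 = -10/3 - 2*Q/3)
N(C, w) = -22/3 - 59*C + C*w (N(C, w) = (-59*C + C*w) + (-10/3 - 2/3*6) = (-59*C + C*w) + (-10/3 - 4) = (-59*C + C*w) - 22/3 = -22/3 - 59*C + C*w)
(-3568 - 4689)*(-3945 + N(-7, 12)) = (-3568 - 4689)*(-3945 + (-22/3 - 59*(-7) - 7*12)) = -8257*(-3945 + (-22/3 + 413 - 84)) = -8257*(-3945 + 965/3) = -8257*(-10870/3) = 89753590/3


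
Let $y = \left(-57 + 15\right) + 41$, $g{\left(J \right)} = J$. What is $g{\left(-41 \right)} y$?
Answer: $41$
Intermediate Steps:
$y = -1$ ($y = -42 + 41 = -1$)
$g{\left(-41 \right)} y = \left(-41\right) \left(-1\right) = 41$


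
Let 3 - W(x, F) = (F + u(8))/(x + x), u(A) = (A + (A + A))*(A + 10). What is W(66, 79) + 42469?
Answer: 5605793/132 ≈ 42468.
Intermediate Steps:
u(A) = 3*A*(10 + A) (u(A) = (A + 2*A)*(10 + A) = (3*A)*(10 + A) = 3*A*(10 + A))
W(x, F) = 3 - (432 + F)/(2*x) (W(x, F) = 3 - (F + 3*8*(10 + 8))/(x + x) = 3 - (F + 3*8*18)/(2*x) = 3 - (F + 432)*1/(2*x) = 3 - (432 + F)*1/(2*x) = 3 - (432 + F)/(2*x))
W(66, 79) + 42469 = (½)*(-432 - 1*79 + 6*66)/66 + 42469 = (½)*(1/66)*(-432 - 79 + 396) + 42469 = (½)*(1/66)*(-115) + 42469 = -115/132 + 42469 = 5605793/132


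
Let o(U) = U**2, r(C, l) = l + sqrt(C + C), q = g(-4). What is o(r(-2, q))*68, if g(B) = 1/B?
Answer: -1071/4 - 68*I ≈ -267.75 - 68.0*I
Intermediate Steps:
q = -1/4 (q = 1/(-4) = -1/4 ≈ -0.25000)
r(C, l) = l + sqrt(2)*sqrt(C) (r(C, l) = l + sqrt(2*C) = l + sqrt(2)*sqrt(C))
o(r(-2, q))*68 = (-1/4 + sqrt(2)*sqrt(-2))**2*68 = (-1/4 + sqrt(2)*(I*sqrt(2)))**2*68 = (-1/4 + 2*I)**2*68 = 68*(-1/4 + 2*I)**2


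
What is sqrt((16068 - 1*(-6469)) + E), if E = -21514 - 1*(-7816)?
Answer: sqrt(8839) ≈ 94.016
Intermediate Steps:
E = -13698 (E = -21514 + 7816 = -13698)
sqrt((16068 - 1*(-6469)) + E) = sqrt((16068 - 1*(-6469)) - 13698) = sqrt((16068 + 6469) - 13698) = sqrt(22537 - 13698) = sqrt(8839)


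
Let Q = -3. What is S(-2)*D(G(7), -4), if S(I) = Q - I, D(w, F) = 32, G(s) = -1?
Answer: -32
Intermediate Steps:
S(I) = -3 - I
S(-2)*D(G(7), -4) = (-3 - 1*(-2))*32 = (-3 + 2)*32 = -1*32 = -32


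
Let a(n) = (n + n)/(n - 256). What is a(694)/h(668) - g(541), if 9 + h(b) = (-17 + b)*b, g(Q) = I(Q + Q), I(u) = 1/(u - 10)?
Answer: -94490153/102090977712 ≈ -0.00092555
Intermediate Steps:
a(n) = 2*n/(-256 + n) (a(n) = (2*n)/(-256 + n) = 2*n/(-256 + n))
I(u) = 1/(-10 + u)
g(Q) = 1/(-10 + 2*Q) (g(Q) = 1/(-10 + (Q + Q)) = 1/(-10 + 2*Q))
h(b) = -9 + b*(-17 + b) (h(b) = -9 + (-17 + b)*b = -9 + b*(-17 + b))
a(694)/h(668) - g(541) = (2*694/(-256 + 694))/(-9 + 668**2 - 17*668) - 1/(2*(-5 + 541)) = (2*694/438)/(-9 + 446224 - 11356) - 1/(2*536) = (2*694*(1/438))/434859 - 1/(2*536) = (694/219)*(1/434859) - 1*1/1072 = 694/95234121 - 1/1072 = -94490153/102090977712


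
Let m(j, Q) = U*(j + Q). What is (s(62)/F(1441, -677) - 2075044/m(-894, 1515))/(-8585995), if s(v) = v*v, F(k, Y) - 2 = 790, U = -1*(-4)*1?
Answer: 11346433/117301863690 ≈ 9.6728e-5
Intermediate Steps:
U = 4 (U = 4*1 = 4)
F(k, Y) = 792 (F(k, Y) = 2 + 790 = 792)
s(v) = v²
m(j, Q) = 4*Q + 4*j (m(j, Q) = 4*(j + Q) = 4*(Q + j) = 4*Q + 4*j)
(s(62)/F(1441, -677) - 2075044/m(-894, 1515))/(-8585995) = (62²/792 - 2075044/(4*1515 + 4*(-894)))/(-8585995) = (3844*(1/792) - 2075044/(6060 - 3576))*(-1/8585995) = (961/198 - 2075044/2484)*(-1/8585995) = (961/198 - 2075044*1/2484)*(-1/8585995) = (961/198 - 518761/621)*(-1/8585995) = -11346433/13662*(-1/8585995) = 11346433/117301863690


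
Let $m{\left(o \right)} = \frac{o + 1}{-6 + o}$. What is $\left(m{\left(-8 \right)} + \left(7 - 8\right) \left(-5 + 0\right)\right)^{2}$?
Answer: $\frac{121}{4} \approx 30.25$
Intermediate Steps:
$m{\left(o \right)} = \frac{1 + o}{-6 + o}$
$\left(m{\left(-8 \right)} + \left(7 - 8\right) \left(-5 + 0\right)\right)^{2} = \left(\frac{1 - 8}{-6 - 8} + \left(7 - 8\right) \left(-5 + 0\right)\right)^{2} = \left(\frac{1}{-14} \left(-7\right) + \left(7 - 8\right) \left(-5\right)\right)^{2} = \left(\left(- \frac{1}{14}\right) \left(-7\right) - -5\right)^{2} = \left(\frac{1}{2} + 5\right)^{2} = \left(\frac{11}{2}\right)^{2} = \frac{121}{4}$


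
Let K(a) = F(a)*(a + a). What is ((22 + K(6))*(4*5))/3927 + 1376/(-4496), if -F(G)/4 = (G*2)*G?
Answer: -1155106/64911 ≈ -17.795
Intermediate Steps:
F(G) = -8*G**2 (F(G) = -4*G*2*G = -4*2*G*G = -8*G**2)
K(a) = -16*a**3 (K(a) = (-8*a**2)*(a + a) = (-8*a**2)*(2*a) = -16*a**3)
((22 + K(6))*(4*5))/3927 + 1376/(-4496) = ((22 - 16*6**3)*(4*5))/3927 + 1376/(-4496) = ((22 - 16*216)*20)*(1/3927) + 1376*(-1/4496) = ((22 - 3456)*20)*(1/3927) - 86/281 = -3434*20*(1/3927) - 86/281 = -68680*1/3927 - 86/281 = -4040/231 - 86/281 = -1155106/64911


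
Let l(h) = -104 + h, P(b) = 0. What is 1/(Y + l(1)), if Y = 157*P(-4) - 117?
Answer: -1/220 ≈ -0.0045455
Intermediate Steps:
Y = -117 (Y = 157*0 - 117 = 0 - 117 = -117)
1/(Y + l(1)) = 1/(-117 + (-104 + 1)) = 1/(-117 - 103) = 1/(-220) = -1/220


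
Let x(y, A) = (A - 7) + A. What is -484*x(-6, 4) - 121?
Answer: -605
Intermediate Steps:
x(y, A) = -7 + 2*A (x(y, A) = (-7 + A) + A = -7 + 2*A)
-484*x(-6, 4) - 121 = -484*(-7 + 2*4) - 121 = -484*(-7 + 8) - 121 = -484*1 - 121 = -484 - 121 = -605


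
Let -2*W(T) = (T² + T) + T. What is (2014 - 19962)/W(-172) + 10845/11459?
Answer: 91055008/41882645 ≈ 2.1740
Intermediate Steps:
W(T) = -T - T²/2 (W(T) = -((T² + T) + T)/2 = -((T + T²) + T)/2 = -(T² + 2*T)/2 = -T - T²/2)
(2014 - 19962)/W(-172) + 10845/11459 = (2014 - 19962)/((-½*(-172)*(2 - 172))) + 10845/11459 = -17948/((-½*(-172)*(-170))) + 10845*(1/11459) = -17948/(-14620) + 10845/11459 = -17948*(-1/14620) + 10845/11459 = 4487/3655 + 10845/11459 = 91055008/41882645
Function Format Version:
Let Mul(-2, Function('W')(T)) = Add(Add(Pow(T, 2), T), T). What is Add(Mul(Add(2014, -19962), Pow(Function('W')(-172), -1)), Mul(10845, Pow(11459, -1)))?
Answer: Rational(91055008, 41882645) ≈ 2.1740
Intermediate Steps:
Function('W')(T) = Add(Mul(-1, T), Mul(Rational(-1, 2), Pow(T, 2))) (Function('W')(T) = Mul(Rational(-1, 2), Add(Add(Pow(T, 2), T), T)) = Mul(Rational(-1, 2), Add(Add(T, Pow(T, 2)), T)) = Mul(Rational(-1, 2), Add(Pow(T, 2), Mul(2, T))) = Add(Mul(-1, T), Mul(Rational(-1, 2), Pow(T, 2))))
Add(Mul(Add(2014, -19962), Pow(Function('W')(-172), -1)), Mul(10845, Pow(11459, -1))) = Add(Mul(Add(2014, -19962), Pow(Mul(Rational(-1, 2), -172, Add(2, -172)), -1)), Mul(10845, Pow(11459, -1))) = Add(Mul(-17948, Pow(Mul(Rational(-1, 2), -172, -170), -1)), Mul(10845, Rational(1, 11459))) = Add(Mul(-17948, Pow(-14620, -1)), Rational(10845, 11459)) = Add(Mul(-17948, Rational(-1, 14620)), Rational(10845, 11459)) = Add(Rational(4487, 3655), Rational(10845, 11459)) = Rational(91055008, 41882645)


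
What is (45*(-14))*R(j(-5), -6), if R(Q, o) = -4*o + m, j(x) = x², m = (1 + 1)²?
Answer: -17640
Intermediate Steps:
m = 4 (m = 2² = 4)
R(Q, o) = 4 - 4*o (R(Q, o) = -4*o + 4 = 4 - 4*o)
(45*(-14))*R(j(-5), -6) = (45*(-14))*(4 - 4*(-6)) = -630*(4 + 24) = -630*28 = -17640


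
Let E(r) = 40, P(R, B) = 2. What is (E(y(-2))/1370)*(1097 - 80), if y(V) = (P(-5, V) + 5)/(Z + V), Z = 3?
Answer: 4068/137 ≈ 29.693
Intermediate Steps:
y(V) = 7/(3 + V) (y(V) = (2 + 5)/(3 + V) = 7/(3 + V))
(E(y(-2))/1370)*(1097 - 80) = (40/1370)*(1097 - 80) = (40*(1/1370))*1017 = (4/137)*1017 = 4068/137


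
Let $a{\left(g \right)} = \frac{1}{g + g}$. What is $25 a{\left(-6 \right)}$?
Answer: $- \frac{25}{12} \approx -2.0833$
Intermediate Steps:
$a{\left(g \right)} = \frac{1}{2 g}$
$25 a{\left(-6 \right)} = 25 \frac{1}{2 \left(-6\right)} = 25 \cdot \frac{1}{2} \left(- \frac{1}{6}\right) = 25 \left(- \frac{1}{12}\right) = - \frac{25}{12}$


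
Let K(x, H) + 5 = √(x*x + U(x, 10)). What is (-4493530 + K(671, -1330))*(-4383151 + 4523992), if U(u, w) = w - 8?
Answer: -632873962935 + 422523*√50027 ≈ -6.3278e+11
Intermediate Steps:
U(u, w) = -8 + w
K(x, H) = -5 + √(2 + x²) (K(x, H) = -5 + √(x*x + (-8 + 10)) = -5 + √(x² + 2) = -5 + √(2 + x²))
(-4493530 + K(671, -1330))*(-4383151 + 4523992) = (-4493530 + (-5 + √(2 + 671²)))*(-4383151 + 4523992) = (-4493530 + (-5 + √(2 + 450241)))*140841 = (-4493530 + (-5 + √450243))*140841 = (-4493530 + (-5 + 3*√50027))*140841 = (-4493535 + 3*√50027)*140841 = -632873962935 + 422523*√50027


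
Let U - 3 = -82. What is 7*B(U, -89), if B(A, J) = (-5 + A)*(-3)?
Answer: 1764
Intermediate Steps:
U = -79 (U = 3 - 82 = -79)
B(A, J) = 15 - 3*A
7*B(U, -89) = 7*(15 - 3*(-79)) = 7*(15 + 237) = 7*252 = 1764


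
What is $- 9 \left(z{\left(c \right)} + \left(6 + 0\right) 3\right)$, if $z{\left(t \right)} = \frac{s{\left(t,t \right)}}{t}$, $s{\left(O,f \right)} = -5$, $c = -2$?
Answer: $- \frac{369}{2} \approx -184.5$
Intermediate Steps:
$z{\left(t \right)} = - \frac{5}{t}$
$- 9 \left(z{\left(c \right)} + \left(6 + 0\right) 3\right) = - 9 \left(- \frac{5}{-2} + \left(6 + 0\right) 3\right) = - 9 \left(\left(-5\right) \left(- \frac{1}{2}\right) + 6 \cdot 3\right) = - 9 \left(\frac{5}{2} + 18\right) = \left(-9\right) \frac{41}{2} = - \frac{369}{2}$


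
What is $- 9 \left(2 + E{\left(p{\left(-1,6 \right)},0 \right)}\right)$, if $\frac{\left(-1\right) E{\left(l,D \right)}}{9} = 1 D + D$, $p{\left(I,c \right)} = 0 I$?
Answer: $-18$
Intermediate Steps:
$p{\left(I,c \right)} = 0$
$E{\left(l,D \right)} = - 18 D$ ($E{\left(l,D \right)} = - 9 \left(1 D + D\right) = - 9 \left(D + D\right) = - 9 \cdot 2 D = - 18 D$)
$- 9 \left(2 + E{\left(p{\left(-1,6 \right)},0 \right)}\right) = - 9 \left(2 - 0\right) = - 9 \left(2 + 0\right) = \left(-9\right) 2 = -18$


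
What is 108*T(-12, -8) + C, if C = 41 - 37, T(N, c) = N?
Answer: -1292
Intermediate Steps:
C = 4
108*T(-12, -8) + C = 108*(-12) + 4 = -1296 + 4 = -1292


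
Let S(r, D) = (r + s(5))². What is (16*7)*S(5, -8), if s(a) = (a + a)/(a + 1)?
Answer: 44800/9 ≈ 4977.8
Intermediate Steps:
s(a) = 2*a/(1 + a) (s(a) = (2*a)/(1 + a) = 2*a/(1 + a))
S(r, D) = (5/3 + r)² (S(r, D) = (r + 2*5/(1 + 5))² = (r + 2*5/6)² = (r + 2*5*(⅙))² = (r + 5/3)² = (5/3 + r)²)
(16*7)*S(5, -8) = (16*7)*((5 + 3*5)²/9) = 112*((5 + 15)²/9) = 112*((⅑)*20²) = 112*((⅑)*400) = 112*(400/9) = 44800/9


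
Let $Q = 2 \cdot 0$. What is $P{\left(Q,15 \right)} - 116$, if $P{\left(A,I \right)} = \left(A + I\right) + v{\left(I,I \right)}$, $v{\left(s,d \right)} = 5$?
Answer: $-96$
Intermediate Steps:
$Q = 0$
$P{\left(A,I \right)} = 5 + A + I$ ($P{\left(A,I \right)} = \left(A + I\right) + 5 = 5 + A + I$)
$P{\left(Q,15 \right)} - 116 = \left(5 + 0 + 15\right) - 116 = 20 - 116 = -96$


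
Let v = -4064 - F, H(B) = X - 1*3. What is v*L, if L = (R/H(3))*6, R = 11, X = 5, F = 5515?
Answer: -316107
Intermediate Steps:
H(B) = 2 (H(B) = 5 - 1*3 = 5 - 3 = 2)
v = -9579 (v = -4064 - 1*5515 = -4064 - 5515 = -9579)
L = 33 (L = (11/2)*6 = 33)
v*L = -9579*33 = -316107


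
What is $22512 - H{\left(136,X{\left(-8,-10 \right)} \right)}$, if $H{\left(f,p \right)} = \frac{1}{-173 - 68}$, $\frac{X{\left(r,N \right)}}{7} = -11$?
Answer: $\frac{5425393}{241} \approx 22512.0$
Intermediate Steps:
$X{\left(r,N \right)} = -77$ ($X{\left(r,N \right)} = 7 \left(-11\right) = -77$)
$H{\left(f,p \right)} = - \frac{1}{241}$ ($H{\left(f,p \right)} = \frac{1}{-241} = - \frac{1}{241}$)
$22512 - H{\left(136,X{\left(-8,-10 \right)} \right)} = 22512 - - \frac{1}{241} = 22512 + \frac{1}{241} = \frac{5425393}{241}$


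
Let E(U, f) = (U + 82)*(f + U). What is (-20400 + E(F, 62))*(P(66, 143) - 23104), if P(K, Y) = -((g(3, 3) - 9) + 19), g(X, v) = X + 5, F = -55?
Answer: 467318742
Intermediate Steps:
g(X, v) = 5 + X
E(U, f) = (82 + U)*(U + f)
P(K, Y) = -18 (P(K, Y) = -(((5 + 3) - 9) + 19) = -((8 - 9) + 19) = -(-1 + 19) = -1*18 = -18)
(-20400 + E(F, 62))*(P(66, 143) - 23104) = (-20400 + ((-55)² + 82*(-55) + 82*62 - 55*62))*(-18 - 23104) = (-20400 + (3025 - 4510 + 5084 - 3410))*(-23122) = (-20400 + 189)*(-23122) = -20211*(-23122) = 467318742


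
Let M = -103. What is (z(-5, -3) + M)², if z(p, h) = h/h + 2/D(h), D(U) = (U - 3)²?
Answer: 3367225/324 ≈ 10393.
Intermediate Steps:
D(U) = (-3 + U)²
z(p, h) = 1 + 2/(-3 + h)² (z(p, h) = h/h + 2/((-3 + h)²) = 1 + 2/(-3 + h)²)
(z(-5, -3) + M)² = ((1 + 2/(-3 - 3)²) - 103)² = ((1 + 2/(-6)²) - 103)² = ((1 + 2*(1/36)) - 103)² = ((1 + 1/18) - 103)² = (19/18 - 103)² = (-1835/18)² = 3367225/324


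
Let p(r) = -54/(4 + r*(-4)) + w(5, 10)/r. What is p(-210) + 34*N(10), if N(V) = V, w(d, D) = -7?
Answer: 1076003/3165 ≈ 339.97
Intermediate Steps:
p(r) = -54/(4 - 4*r) - 7/r (p(r) = -54/(4 + r*(-4)) - 7/r = -54/(4 - 4*r) - 7/r)
p(-210) + 34*N(10) = (1/2)*(14 + 13*(-210))/(-210*(-1 - 210)) + 34*10 = (1/2)*(-1/210)*(14 - 2730)/(-211) + 340 = (1/2)*(-1/210)*(-1/211)*(-2716) + 340 = -97/3165 + 340 = 1076003/3165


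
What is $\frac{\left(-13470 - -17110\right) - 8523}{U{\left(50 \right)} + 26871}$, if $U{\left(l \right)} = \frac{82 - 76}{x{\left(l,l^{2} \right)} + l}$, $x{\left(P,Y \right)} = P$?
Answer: $- \frac{244150}{1343553} \approx -0.18172$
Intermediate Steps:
$U{\left(l \right)} = \frac{3}{l}$ ($U{\left(l \right)} = \frac{82 - 76}{l + l} = \frac{6}{2 l} = 6 \frac{1}{2 l} = \frac{3}{l}$)
$\frac{\left(-13470 - -17110\right) - 8523}{U{\left(50 \right)} + 26871} = \frac{\left(-13470 - -17110\right) - 8523}{\frac{3}{50} + 26871} = \frac{\left(-13470 + 17110\right) - 8523}{3 \cdot \frac{1}{50} + 26871} = \frac{3640 - 8523}{\frac{3}{50} + 26871} = - \frac{4883}{\frac{1343553}{50}} = \left(-4883\right) \frac{50}{1343553} = - \frac{244150}{1343553}$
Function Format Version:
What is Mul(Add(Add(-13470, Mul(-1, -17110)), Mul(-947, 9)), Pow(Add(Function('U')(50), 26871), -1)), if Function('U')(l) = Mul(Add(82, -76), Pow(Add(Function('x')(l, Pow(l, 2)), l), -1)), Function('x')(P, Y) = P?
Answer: Rational(-244150, 1343553) ≈ -0.18172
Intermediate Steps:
Function('U')(l) = Mul(3, Pow(l, -1)) (Function('U')(l) = Mul(Add(82, -76), Pow(Add(l, l), -1)) = Mul(6, Pow(Mul(2, l), -1)) = Mul(6, Mul(Rational(1, 2), Pow(l, -1))) = Mul(3, Pow(l, -1)))
Mul(Add(Add(-13470, Mul(-1, -17110)), Mul(-947, 9)), Pow(Add(Function('U')(50), 26871), -1)) = Mul(Add(Add(-13470, Mul(-1, -17110)), Mul(-947, 9)), Pow(Add(Mul(3, Pow(50, -1)), 26871), -1)) = Mul(Add(Add(-13470, 17110), -8523), Pow(Add(Mul(3, Rational(1, 50)), 26871), -1)) = Mul(Add(3640, -8523), Pow(Add(Rational(3, 50), 26871), -1)) = Mul(-4883, Pow(Rational(1343553, 50), -1)) = Mul(-4883, Rational(50, 1343553)) = Rational(-244150, 1343553)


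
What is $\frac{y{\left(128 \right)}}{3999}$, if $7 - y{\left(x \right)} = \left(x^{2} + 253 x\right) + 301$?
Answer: $- \frac{16354}{1333} \approx -12.269$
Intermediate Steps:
$y{\left(x \right)} = -294 - x^{2} - 253 x$ ($y{\left(x \right)} = 7 - \left(\left(x^{2} + 253 x\right) + 301\right) = 7 - \left(301 + x^{2} + 253 x\right) = -294 - x^{2} - 253 x$)
$\frac{y{\left(128 \right)}}{3999} = \frac{-294 - 128^{2} - 32384}{3999} = \left(-294 - 16384 - 32384\right) \frac{1}{3999} = \left(-49062\right) \frac{1}{3999} = - \frac{16354}{1333}$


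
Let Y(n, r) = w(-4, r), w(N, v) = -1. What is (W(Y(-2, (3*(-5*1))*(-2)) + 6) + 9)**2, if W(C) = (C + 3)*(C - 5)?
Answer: 81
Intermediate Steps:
Y(n, r) = -1
W(C) = (-5 + C)*(3 + C) (W(C) = (3 + C)*(-5 + C) = (-5 + C)*(3 + C))
(W(Y(-2, (3*(-5*1))*(-2)) + 6) + 9)**2 = ((-15 + (-1 + 6)**2 - 2*(-1 + 6)) + 9)**2 = ((-15 + 5**2 - 2*5) + 9)**2 = ((-15 + 25 - 10) + 9)**2 = (0 + 9)**2 = 9**2 = 81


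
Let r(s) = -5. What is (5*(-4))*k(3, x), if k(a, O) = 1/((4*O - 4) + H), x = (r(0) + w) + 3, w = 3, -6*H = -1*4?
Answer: -30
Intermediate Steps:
H = 2/3 (H = -(-1)*4/6 = -1/6*(-4) = 2/3 ≈ 0.66667)
x = 1 (x = (-5 + 3) + 3 = -2 + 3 = 1)
k(a, O) = 1/(-10/3 + 4*O) (k(a, O) = 1/((4*O - 4) + 2/3) = 1/((-4 + 4*O) + 2/3) = 1/(-10/3 + 4*O))
(5*(-4))*k(3, x) = (5*(-4))*(3/(2*(-5 + 6*1))) = -30/(-5 + 6) = -30/1 = -30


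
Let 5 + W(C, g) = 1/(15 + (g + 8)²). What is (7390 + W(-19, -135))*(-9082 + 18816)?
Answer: 580260487347/8072 ≈ 7.1886e+7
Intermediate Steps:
W(C, g) = -5 + 1/(15 + (8 + g)²) (W(C, g) = -5 + 1/(15 + (g + 8)²) = -5 + 1/(15 + (8 + g)²))
(7390 + W(-19, -135))*(-9082 + 18816) = (7390 + (-74 - 5*(8 - 135)²)/(15 + (8 - 135)²))*(-9082 + 18816) = (7390 + (-74 - 5*(-127)²)/(15 + (-127)²))*9734 = (7390 + (-74 - 5*16129)/(15 + 16129))*9734 = (7390 + (-74 - 80645)/16144)*9734 = (7390 + (1/16144)*(-80719))*9734 = (7390 - 80719/16144)*9734 = (119223441/16144)*9734 = 580260487347/8072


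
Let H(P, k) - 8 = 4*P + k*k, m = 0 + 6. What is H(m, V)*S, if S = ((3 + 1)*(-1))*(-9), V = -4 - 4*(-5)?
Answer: 10368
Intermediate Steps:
m = 6
V = 16 (V = -4 + 20 = 16)
H(P, k) = 8 + k² + 4*P (H(P, k) = 8 + (4*P + k*k) = 8 + (4*P + k²) = 8 + (k² + 4*P) = 8 + k² + 4*P)
S = 36 (S = (4*(-1))*(-9) = -4*(-9) = 36)
H(m, V)*S = (8 + 16² + 4*6)*36 = (8 + 256 + 24)*36 = 288*36 = 10368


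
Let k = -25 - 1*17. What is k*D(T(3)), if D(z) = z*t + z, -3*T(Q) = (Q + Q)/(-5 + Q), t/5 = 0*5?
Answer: -42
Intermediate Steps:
t = 0 (t = 5*(0*5) = 5*0 = 0)
T(Q) = -2*Q/(3*(-5 + Q)) (T(Q) = -(Q + Q)/(3*(-5 + Q)) = -2*Q/(3*(-5 + Q)))
k = -42 (k = -25 - 17 = -42)
D(z) = z (D(z) = z*0 + z = 0 + z = z)
k*D(T(3)) = -(-84)*3/(-15 + 3*3) = -(-84)*3/(-15 + 9) = -(-84)*3/(-6) = -(-84)*3*(-1)/6 = -42*1 = -42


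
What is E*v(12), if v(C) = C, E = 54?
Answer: 648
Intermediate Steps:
E*v(12) = 54*12 = 648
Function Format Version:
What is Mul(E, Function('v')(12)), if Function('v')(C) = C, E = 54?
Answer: 648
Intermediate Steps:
Mul(E, Function('v')(12)) = Mul(54, 12) = 648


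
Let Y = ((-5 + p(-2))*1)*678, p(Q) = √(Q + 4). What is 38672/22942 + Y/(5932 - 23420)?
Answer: 188517329/100302424 - 339*√2/8744 ≈ 1.8247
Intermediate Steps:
p(Q) = √(4 + Q)
Y = -3390 + 678*√2 (Y = ((-5 + √(4 - 2))*1)*678 = ((-5 + √2)*1)*678 = (-5 + √2)*678 = -3390 + 678*√2 ≈ -2431.2)
38672/22942 + Y/(5932 - 23420) = 38672/22942 + (-3390 + 678*√2)/(5932 - 23420) = 38672*(1/22942) + (-3390 + 678*√2)/(-17488) = 19336/11471 + (-3390 + 678*√2)*(-1/17488) = 19336/11471 + (1695/8744 - 339*√2/8744) = 188517329/100302424 - 339*√2/8744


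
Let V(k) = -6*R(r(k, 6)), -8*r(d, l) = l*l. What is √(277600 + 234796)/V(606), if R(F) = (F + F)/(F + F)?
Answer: -√128099/3 ≈ -119.30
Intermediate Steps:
r(d, l) = -l²/8 (r(d, l) = -l*l/8 = -l²/8)
R(F) = 1 (R(F) = (2*F)/((2*F)) = (2*F)*(1/(2*F)) = 1)
V(k) = -6 (V(k) = -6*1 = -6)
√(277600 + 234796)/V(606) = √(277600 + 234796)/(-6) = √512396*(-⅙) = (2*√128099)*(-⅙) = -√128099/3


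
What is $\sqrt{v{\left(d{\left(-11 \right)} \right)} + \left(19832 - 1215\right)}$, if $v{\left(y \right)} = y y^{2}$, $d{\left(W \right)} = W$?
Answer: $\sqrt{17286} \approx 131.48$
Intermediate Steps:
$v{\left(y \right)} = y^{3}$
$\sqrt{v{\left(d{\left(-11 \right)} \right)} + \left(19832 - 1215\right)} = \sqrt{\left(-11\right)^{3} + \left(19832 - 1215\right)} = \sqrt{-1331 + \left(19832 - 1215\right)} = \sqrt{-1331 + 18617} = \sqrt{17286}$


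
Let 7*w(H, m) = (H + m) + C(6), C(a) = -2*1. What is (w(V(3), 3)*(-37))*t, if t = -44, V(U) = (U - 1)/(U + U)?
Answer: 6512/21 ≈ 310.10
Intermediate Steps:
C(a) = -2
V(U) = (-1 + U)/(2*U) (V(U) = (-1 + U)/((2*U)) = (-1 + U)*(1/(2*U)) = (-1 + U)/(2*U))
w(H, m) = -2/7 + H/7 + m/7 (w(H, m) = ((H + m) - 2)/7 = (-2 + H + m)/7 = -2/7 + H/7 + m/7)
(w(V(3), 3)*(-37))*t = ((-2/7 + ((½)*(-1 + 3)/3)/7 + (⅐)*3)*(-37))*(-44) = ((-2/7 + ((½)*(⅓)*2)/7 + 3/7)*(-37))*(-44) = ((-2/7 + (⅐)*(⅓) + 3/7)*(-37))*(-44) = ((-2/7 + 1/21 + 3/7)*(-37))*(-44) = ((4/21)*(-37))*(-44) = -148/21*(-44) = 6512/21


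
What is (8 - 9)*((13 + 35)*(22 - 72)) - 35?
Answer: 2365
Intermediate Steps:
(8 - 9)*((13 + 35)*(22 - 72)) - 35 = -48*(-50) - 35 = -1*(-2400) - 35 = 2400 - 35 = 2365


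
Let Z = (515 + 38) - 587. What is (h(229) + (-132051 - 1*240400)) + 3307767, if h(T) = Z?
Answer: 2935282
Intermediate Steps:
Z = -34 (Z = 553 - 587 = -34)
h(T) = -34
(h(229) + (-132051 - 1*240400)) + 3307767 = (-34 + (-132051 - 1*240400)) + 3307767 = (-34 + (-132051 - 240400)) + 3307767 = (-34 - 372451) + 3307767 = -372485 + 3307767 = 2935282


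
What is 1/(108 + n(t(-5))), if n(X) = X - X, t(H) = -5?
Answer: 1/108 ≈ 0.0092593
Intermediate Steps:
n(X) = 0
1/(108 + n(t(-5))) = 1/(108 + 0) = 1/108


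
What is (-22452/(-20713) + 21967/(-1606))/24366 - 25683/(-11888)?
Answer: 473000876068793/218992330791696 ≈ 2.1599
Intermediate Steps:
(-22452/(-20713) + 21967/(-1606))/24366 - 25683/(-11888) = (-22452*(-1/20713) + 21967*(-1/1606))*(1/24366) - 25683*(-1/11888) = (22452/20713 - 1997/146)*(1/24366) + 25683/11888 = -38085869/3024098*1/24366 + 25683/11888 = -38085869/73685171868 + 25683/11888 = 473000876068793/218992330791696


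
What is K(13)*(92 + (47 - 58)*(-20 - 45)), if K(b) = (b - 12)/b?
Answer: 807/13 ≈ 62.077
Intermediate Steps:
K(b) = (-12 + b)/b
K(13)*(92 + (47 - 58)*(-20 - 45)) = ((-12 + 13)/13)*(92 + (47 - 58)*(-20 - 45)) = ((1/13)*1)*(92 - 11*(-65)) = (92 + 715)/13 = (1/13)*807 = 807/13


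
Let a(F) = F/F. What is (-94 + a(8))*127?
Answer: -11811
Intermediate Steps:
a(F) = 1
(-94 + a(8))*127 = (-94 + 1)*127 = -93*127 = -11811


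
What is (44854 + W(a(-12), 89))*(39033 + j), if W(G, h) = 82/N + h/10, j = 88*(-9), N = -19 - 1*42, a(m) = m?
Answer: 1046485959309/610 ≈ 1.7156e+9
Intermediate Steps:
N = -61 (N = -19 - 42 = -61)
j = -792
W(G, h) = -82/61 + h/10 (W(G, h) = 82/(-61) + h/10 = 82*(-1/61) + h*(1/10) = -82/61 + h/10)
(44854 + W(a(-12), 89))*(39033 + j) = (44854 + (-82/61 + (1/10)*89))*(39033 - 792) = (44854 + (-82/61 + 89/10))*38241 = (44854 + 4609/610)*38241 = (27365549/610)*38241 = 1046485959309/610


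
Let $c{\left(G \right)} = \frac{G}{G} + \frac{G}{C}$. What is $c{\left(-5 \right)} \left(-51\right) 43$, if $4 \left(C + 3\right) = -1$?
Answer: $- \frac{72369}{13} \approx -5566.8$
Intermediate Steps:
$C = - \frac{13}{4}$ ($C = -3 + \frac{1}{4} \left(-1\right) = -3 - \frac{1}{4} = - \frac{13}{4} \approx -3.25$)
$c{\left(G \right)} = 1 - \frac{4 G}{13}$ ($c{\left(G \right)} = \frac{G}{G} + \frac{G}{- \frac{13}{4}} = 1 + G \left(- \frac{4}{13}\right) = 1 - \frac{4 G}{13}$)
$c{\left(-5 \right)} \left(-51\right) 43 = \left(1 - - \frac{20}{13}\right) \left(-51\right) 43 = \left(1 + \frac{20}{13}\right) \left(-51\right) 43 = \frac{33}{13} \left(-51\right) 43 = \left(- \frac{1683}{13}\right) 43 = - \frac{72369}{13}$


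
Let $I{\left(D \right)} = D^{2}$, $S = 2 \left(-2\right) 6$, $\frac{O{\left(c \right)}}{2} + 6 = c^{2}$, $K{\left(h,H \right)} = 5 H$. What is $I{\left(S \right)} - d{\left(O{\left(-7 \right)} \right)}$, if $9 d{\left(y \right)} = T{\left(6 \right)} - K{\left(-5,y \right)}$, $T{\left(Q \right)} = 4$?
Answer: $\frac{1870}{3} \approx 623.33$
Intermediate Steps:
$O{\left(c \right)} = -12 + 2 c^{2}$
$d{\left(y \right)} = \frac{4}{9} - \frac{5 y}{9}$ ($d{\left(y \right)} = \frac{4 - 5 y}{9} = \frac{4}{9} - \frac{5 y}{9}$)
$S = -24$ ($S = \left(-4\right) 6 = -24$)
$I{\left(S \right)} - d{\left(O{\left(-7 \right)} \right)} = \left(-24\right)^{2} - \left(\frac{4}{9} - \frac{5 \left(-12 + 2 \left(-7\right)^{2}\right)}{9}\right) = 576 - \left(\frac{4}{9} - \frac{5 \left(-12 + 2 \cdot 49\right)}{9}\right) = 576 - \left(\frac{4}{9} - \frac{5 \left(-12 + 98\right)}{9}\right) = 576 - \left(\frac{4}{9} - \frac{430}{9}\right) = 576 - - \frac{142}{3} = 576 + \frac{142}{3} = \frac{1870}{3}$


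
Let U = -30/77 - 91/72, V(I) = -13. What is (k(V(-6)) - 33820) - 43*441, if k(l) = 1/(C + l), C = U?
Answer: -4288043681/81239 ≈ -52783.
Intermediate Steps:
U = -9167/5544 (U = -30*1/77 - 91*1/72 = -30/77 - 91/72 = -9167/5544 ≈ -1.6535)
C = -9167/5544 ≈ -1.6535
k(l) = 1/(-9167/5544 + l)
(k(V(-6)) - 33820) - 43*441 = (5544/(-9167 + 5544*(-13)) - 33820) - 43*441 = (5544/(-9167 - 72072) - 33820) - 18963 = (5544/(-81239) - 33820) - 18963 = (5544*(-1/81239) - 33820) - 18963 = (-5544/81239 - 33820) - 18963 = -2747508524/81239 - 18963 = -4288043681/81239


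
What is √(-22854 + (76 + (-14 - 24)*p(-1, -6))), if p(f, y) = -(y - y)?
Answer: I*√22778 ≈ 150.92*I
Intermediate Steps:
p(f, y) = 0 (p(f, y) = -1*0 = 0)
√(-22854 + (76 + (-14 - 24)*p(-1, -6))) = √(-22854 + (76 + (-14 - 24)*0)) = √(-22854 + (76 - 38*0)) = √(-22854 + (76 + 0)) = √(-22854 + 76) = √(-22778) = I*√22778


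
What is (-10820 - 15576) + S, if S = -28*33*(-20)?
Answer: -7916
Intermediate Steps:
S = 18480 (S = -924*(-20) = 18480)
(-10820 - 15576) + S = (-10820 - 15576) + 18480 = -26396 + 18480 = -7916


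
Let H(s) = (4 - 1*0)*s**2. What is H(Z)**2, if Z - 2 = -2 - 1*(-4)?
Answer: 4096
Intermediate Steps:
Z = 4 (Z = 2 + (-2 - 1*(-4)) = 2 + (-2 + 4) = 2 + 2 = 4)
H(s) = 4*s**2 (H(s) = (4 + 0)*s**2 = 4*s**2)
H(Z)**2 = (4*4**2)**2 = (4*16)**2 = 64**2 = 4096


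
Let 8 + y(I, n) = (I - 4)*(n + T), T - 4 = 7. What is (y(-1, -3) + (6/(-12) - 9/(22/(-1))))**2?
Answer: 279841/121 ≈ 2312.7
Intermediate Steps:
T = 11 (T = 4 + 7 = 11)
y(I, n) = -8 + (-4 + I)*(11 + n) (y(I, n) = -8 + (I - 4)*(n + 11) = -8 + (-4 + I)*(11 + n))
(y(-1, -3) + (6/(-12) - 9/(22/(-1))))**2 = ((-52 - 4*(-3) + 11*(-1) - 1*(-3)) + (6/(-12) - 9/(22/(-1))))**2 = ((-52 + 12 - 11 + 3) + (6*(-1/12) - 9/(22*(-1))))**2 = (-48 + (-1/2 - 9/(-22)))**2 = (-48 + (-1/2 - 9*(-1/22)))**2 = (-48 + (-1/2 + 9/22))**2 = (-48 - 1/11)**2 = (-529/11)**2 = 279841/121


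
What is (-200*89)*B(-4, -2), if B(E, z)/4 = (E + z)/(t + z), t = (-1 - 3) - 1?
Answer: -427200/7 ≈ -61029.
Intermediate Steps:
t = -5 (t = -4 - 1 = -5)
B(E, z) = 4*(E + z)/(-5 + z) (B(E, z) = 4*((E + z)/(-5 + z)) = 4*(E + z)/(-5 + z))
(-200*89)*B(-4, -2) = (-200*89)*(4*(-4 - 2)/(-5 - 2)) = -71200*(-6)/(-7) = -71200*(-1)*(-6)/7 = -17800*24/7 = -427200/7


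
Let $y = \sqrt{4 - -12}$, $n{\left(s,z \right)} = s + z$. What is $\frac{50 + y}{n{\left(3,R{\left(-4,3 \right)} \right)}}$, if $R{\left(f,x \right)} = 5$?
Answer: $\frac{27}{4} \approx 6.75$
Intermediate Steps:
$y = 4$ ($y = \sqrt{4 + 12} = \sqrt{16} = 4$)
$\frac{50 + y}{n{\left(3,R{\left(-4,3 \right)} \right)}} = \frac{50 + 4}{3 + 5} = \frac{54}{8} = 54 \cdot \frac{1}{8} = \frac{27}{4}$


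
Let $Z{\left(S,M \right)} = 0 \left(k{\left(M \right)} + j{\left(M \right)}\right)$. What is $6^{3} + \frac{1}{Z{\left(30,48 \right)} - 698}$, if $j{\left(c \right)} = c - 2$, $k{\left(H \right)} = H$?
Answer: $\frac{150767}{698} \approx 216.0$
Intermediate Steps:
$j{\left(c \right)} = -2 + c$
$Z{\left(S,M \right)} = 0$ ($Z{\left(S,M \right)} = 0 \left(M + \left(-2 + M\right)\right) = 0 \left(-2 + 2 M\right) = 0$)
$6^{3} + \frac{1}{Z{\left(30,48 \right)} - 698} = 6^{3} + \frac{1}{0 - 698} = 216 + \frac{1}{-698} = 216 - \frac{1}{698} = \frac{150767}{698}$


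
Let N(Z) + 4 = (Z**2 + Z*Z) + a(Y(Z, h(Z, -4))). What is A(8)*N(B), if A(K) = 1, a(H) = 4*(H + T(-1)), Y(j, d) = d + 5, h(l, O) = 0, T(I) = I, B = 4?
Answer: 44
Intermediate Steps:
Y(j, d) = 5 + d
a(H) = -4 + 4*H (a(H) = 4*(H - 1) = 4*(-1 + H) = -4 + 4*H)
N(Z) = 12 + 2*Z**2 (N(Z) = -4 + ((Z**2 + Z*Z) + (-4 + 4*(5 + 0))) = -4 + ((Z**2 + Z**2) + (-4 + 4*5)) = -4 + (2*Z**2 + (-4 + 20)) = -4 + (2*Z**2 + 16) = -4 + (16 + 2*Z**2) = 12 + 2*Z**2)
A(8)*N(B) = 1*(12 + 2*4**2) = 1*(12 + 2*16) = 1*(12 + 32) = 1*44 = 44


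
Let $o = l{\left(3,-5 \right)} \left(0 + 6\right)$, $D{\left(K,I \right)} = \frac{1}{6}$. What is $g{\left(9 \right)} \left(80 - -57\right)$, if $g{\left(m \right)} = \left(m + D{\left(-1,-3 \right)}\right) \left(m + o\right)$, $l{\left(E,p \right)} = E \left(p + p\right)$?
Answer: $- \frac{429495}{2} \approx -2.1475 \cdot 10^{5}$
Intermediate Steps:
$D{\left(K,I \right)} = \frac{1}{6}$
$l{\left(E,p \right)} = 2 E p$ ($l{\left(E,p \right)} = E 2 p = 2 E p$)
$o = -180$ ($o = 2 \cdot 3 \left(-5\right) \left(0 + 6\right) = \left(-30\right) 6 = -180$)
$g{\left(m \right)} = \left(-180 + m\right) \left(\frac{1}{6} + m\right)$ ($g{\left(m \right)} = \left(m + \frac{1}{6}\right) \left(m - 180\right) = \left(\frac{1}{6} + m\right) \left(-180 + m\right) = \left(-180 + m\right) \left(\frac{1}{6} + m\right)$)
$g{\left(9 \right)} \left(80 - -57\right) = \left(-30 + 9^{2} - \frac{3237}{2}\right) \left(80 - -57\right) = \left(-30 + 81 - \frac{3237}{2}\right) \left(80 + 57\right) = \left(- \frac{3135}{2}\right) 137 = - \frac{429495}{2}$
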